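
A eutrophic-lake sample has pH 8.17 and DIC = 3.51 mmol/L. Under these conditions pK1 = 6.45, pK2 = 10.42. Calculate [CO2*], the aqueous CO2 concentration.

[CO2*] = 0.0653 mmol/L

α₀ = 1 / (1 + K1/[H⁺] + K1K2/[H⁺]²) = 1 / (1 + 10^+1.72 + 10^-0.53)
   = 1 / (1 + 52.481 + 0.29512) = 1/53.776 = 0.01860
[CO2*] = α₀ × DIC = 0.01860 × 3.51 = 0.0653 mmol/L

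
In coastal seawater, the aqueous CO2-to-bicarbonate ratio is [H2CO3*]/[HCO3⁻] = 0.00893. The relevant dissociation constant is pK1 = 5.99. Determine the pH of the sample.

pH = 8.04

From K1 = [H⁺][HCO3⁻]/[H2CO3*]:  pH = pK1 − log₁₀([H2CO3*]/[HCO3⁻])
log₁₀(0.00893) = -2.049
pH = 5.99 − (-2.049) = 8.04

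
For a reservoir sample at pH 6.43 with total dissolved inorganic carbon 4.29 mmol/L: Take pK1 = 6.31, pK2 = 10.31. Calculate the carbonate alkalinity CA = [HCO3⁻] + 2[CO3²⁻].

CA = [HCO3⁻] + 2[CO3²⁻] = (α₁ + 2α₂)·DIC
At pH 6.43: [H⁺]/K1 = 10^-0.12 = 0.75858, K2/[H⁺] = 10^-3.88 = 0.00013183
α₁ = 1/(1 + 0.75858 + 0.00013183) = 1/1.7587 = 0.5686; α₂ = α₁·K2/[H⁺] = 7.496×10^-5
α₁ + 2α₂ = 0.5687
CA = 0.5687 × 4.29 = 2.44 mmol/L

CA = 2.44 mmol/L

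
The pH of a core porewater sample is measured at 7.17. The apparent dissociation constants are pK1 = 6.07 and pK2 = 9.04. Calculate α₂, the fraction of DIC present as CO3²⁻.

α₂ = 1 / (1 + [H⁺]/K2 + [H⁺]²/(K1K2)) = 1 / (1 + 10^+1.87 + 10^+0.77)
   = 1 / (1 + 74.131 + 5.8884) = 1/81.019 = 0.01234

α₂ = 0.0123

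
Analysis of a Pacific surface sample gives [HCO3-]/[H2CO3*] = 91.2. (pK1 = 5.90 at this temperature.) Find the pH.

From K1 = [H⁺][HCO3-]/[H2CO3*]:  pH = pK1 + log₁₀([HCO3-]/[H2CO3*])
log₁₀(91.2) = +1.960
pH = 5.90 + (+1.960) = 7.86

pH = 7.86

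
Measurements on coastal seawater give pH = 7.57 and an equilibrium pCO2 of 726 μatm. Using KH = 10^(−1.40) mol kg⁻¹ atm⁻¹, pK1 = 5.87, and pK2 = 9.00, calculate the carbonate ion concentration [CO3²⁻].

[CO2*] = KH · pCO2 = 10^(−1.40) × 726×10^-6 = 2.890×10^-5 mol/kg
α₀ = 1/(1 + K1/[H⁺] + K1K2/[H⁺]²) = 1/(1 + 10^+1.70 + 10^+0.27) = 0.01887
DIC = [CO2*]/α₀ = 2.890×10^-5 / 0.01887 = 1.531 mmol/kg
[CO3²⁻] = α₂·DIC; α₂ = 0.03515, so [CO3²⁻] = 0.03515 × 1.531 = 0.0538 mmol/kg

[CO3²⁻] = 0.0538 mmol/kg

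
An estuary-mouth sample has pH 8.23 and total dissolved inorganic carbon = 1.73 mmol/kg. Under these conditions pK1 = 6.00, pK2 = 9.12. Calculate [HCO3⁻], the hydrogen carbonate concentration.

[HCO3⁻] = 1.52 mmol/kg

α₁ = 1 / (1 + [H⁺]/K1 + K2/[H⁺]) = 1 / (1 + 10^-2.23 + 10^-0.89)
   = 1 / (1 + 0.0058884 + 0.12882) = 1/1.1347 = 0.8813
[HCO3⁻] = α₁ × DIC = 0.8813 × 1.73 = 1.52 mmol/kg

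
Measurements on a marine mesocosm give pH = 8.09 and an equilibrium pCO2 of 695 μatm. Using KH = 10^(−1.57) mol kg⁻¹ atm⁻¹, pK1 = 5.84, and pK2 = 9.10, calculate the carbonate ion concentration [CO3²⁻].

[CO2*] = KH · pCO2 = 10^(−1.57) × 695×10^-6 = 1.871×10^-5 mol/kg
α₀ = 1/(1 + K1/[H⁺] + K1K2/[H⁺]²) = 1/(1 + 10^+2.25 + 10^+1.24) = 0.005097
DIC = [CO2*]/α₀ = 1.871×10^-5 / 0.005097 = 3.670 mmol/kg
[CO3²⁻] = α₂·DIC; α₂ = 0.08857, so [CO3²⁻] = 0.08857 × 3.670 = 0.325 mmol/kg

[CO3²⁻] = 0.325 mmol/kg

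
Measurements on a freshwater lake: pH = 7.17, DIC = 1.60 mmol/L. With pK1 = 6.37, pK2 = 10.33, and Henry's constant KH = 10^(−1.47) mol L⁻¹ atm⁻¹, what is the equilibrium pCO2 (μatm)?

α₀ = 1 / (1 + K1/[H⁺] + K1K2/[H⁺]²) = 1 / (1 + 10^+0.80 + 10^-2.36)
   = 1 / (1 + 6.3096 + 0.0043652) = 1/7.3139 = 0.1367
[CO2*] = α₀ × DIC = 0.1367 × 1.60 = 0.2188 mmol/L
pCO2 = [CO2*]/KH = 2.188×10^-4 / 3.388×10^-2 = 6460 μatm

pCO2 = 6460 μatm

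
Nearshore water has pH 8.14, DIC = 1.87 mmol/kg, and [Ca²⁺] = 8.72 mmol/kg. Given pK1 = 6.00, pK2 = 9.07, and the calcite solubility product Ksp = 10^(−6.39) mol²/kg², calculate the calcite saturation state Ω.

Ω = 4.18

α₂ = 1 / (1 + [H⁺]/K2 + [H⁺]²/(K1K2)) = 1 / (1 + 10^+0.93 + 10^-1.21)
   = 1 / (1 + 8.5114 + 0.061660) = 1/9.5730 = 0.1045
[CO3²⁻] = α₂ × DIC = 0.1045 × 1.87 = 0.1953 mmol/kg
Ksp = 10^(−6.39) = 4.074×10^-7
Ω = [Ca²⁺][CO3²⁻]/Ksp = (8.72×10^-3)(1.953×10^-4) / 4.074×10^-7 = 4.18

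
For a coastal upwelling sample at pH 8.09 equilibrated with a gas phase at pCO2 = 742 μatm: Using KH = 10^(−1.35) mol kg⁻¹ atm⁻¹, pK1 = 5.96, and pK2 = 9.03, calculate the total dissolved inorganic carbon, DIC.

DIC = 5.02 mmol/kg

[CO2*] = KH · pCO2 = 10^(−1.35) × 742×10^-6 = 3.314×10^-5 mol/kg
α₀ = 1/(1 + K1/[H⁺] + K1K2/[H⁺]²) = 1/(1 + 10^+2.13 + 10^+1.19) = 0.006606
DIC = [CO2*]/α₀ = 3.314×10^-5 / 0.006606 = 5.02 mmol/kg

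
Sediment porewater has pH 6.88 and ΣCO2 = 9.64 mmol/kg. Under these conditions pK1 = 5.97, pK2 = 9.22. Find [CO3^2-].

[CO3²⁻] = 0.0391 mmol/kg

α₂ = 1 / (1 + [H⁺]/K2 + [H⁺]²/(K1K2)) = 1 / (1 + 10^+2.34 + 10^+1.43)
   = 1 / (1 + 218.78 + 26.915) = 1/246.69 = 0.004054
[CO3²⁻] = α₂ × DIC = 0.004054 × 9.64 = 0.0391 mmol/kg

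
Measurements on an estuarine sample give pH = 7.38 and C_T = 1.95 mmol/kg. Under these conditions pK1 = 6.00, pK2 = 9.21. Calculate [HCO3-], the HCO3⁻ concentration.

[HCO3⁻] = 1.85 mmol/kg

α₁ = 1 / (1 + [H⁺]/K1 + K2/[H⁺]) = 1 / (1 + 10^-1.38 + 10^-1.83)
   = 1 / (1 + 0.041687 + 0.014791) = 1/1.0565 = 0.9465
[HCO3⁻] = α₁ × DIC = 0.9465 × 1.95 = 1.85 mmol/kg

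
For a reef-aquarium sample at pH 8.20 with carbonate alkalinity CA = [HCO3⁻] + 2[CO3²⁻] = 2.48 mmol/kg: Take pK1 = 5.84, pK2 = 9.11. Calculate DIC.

DIC = 2.24 mmol/kg

CA = [HCO3⁻] + 2[CO3²⁻] = (α₁ + 2α₂)·DIC
At pH 8.20: [H⁺]/K1 = 10^-2.36 = 0.0043652, K2/[H⁺] = 10^-0.91 = 0.12303
α₁ = 1/(1 + 0.0043652 + 0.12303) = 1/1.1274 = 0.8870; α₂ = α₁·K2/[H⁺] = 0.1091
α₁ + 2α₂ = 1.1053
DIC = CA / (α₁ + 2α₂) = 2.48 / 1.1053 = 2.24 mmol/kg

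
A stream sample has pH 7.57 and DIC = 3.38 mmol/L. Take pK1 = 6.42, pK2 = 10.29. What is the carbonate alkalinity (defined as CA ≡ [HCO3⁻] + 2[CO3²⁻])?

CA = [HCO3⁻] + 2[CO3²⁻] = (α₁ + 2α₂)·DIC
At pH 7.57: [H⁺]/K1 = 10^-1.15 = 0.070795, K2/[H⁺] = 10^-2.72 = 0.0019055
α₁ = 1/(1 + 0.070795 + 0.0019055) = 1/1.0727 = 0.9322; α₂ = α₁·K2/[H⁺] = 0.001776
α₁ + 2α₂ = 0.9358
CA = 0.9358 × 3.38 = 3.16 mmol/L

CA = 3.16 mmol/L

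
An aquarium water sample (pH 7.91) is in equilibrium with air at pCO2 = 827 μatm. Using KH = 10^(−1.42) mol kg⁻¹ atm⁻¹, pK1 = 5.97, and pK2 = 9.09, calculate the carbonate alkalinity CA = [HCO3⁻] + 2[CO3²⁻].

CA = 3.10 mmol/kg

[CO2*] = KH · pCO2 = 10^(−1.42) × 827×10^-6 = 3.144×10^-5 mol/kg
α₀ = 1/(1 + K1/[H⁺] + K1K2/[H⁺]²) = 1/(1 + 10^+1.94 + 10^+0.76) = 0.01066
DIC = [CO2*]/α₀ = 3.144×10^-5 / 0.01066 = 2.951 mmol/kg
CA = (α₁ + 2α₂)·DIC = (0.9280 + 2×0.06131) × 2.951 = 3.10 mmol/kg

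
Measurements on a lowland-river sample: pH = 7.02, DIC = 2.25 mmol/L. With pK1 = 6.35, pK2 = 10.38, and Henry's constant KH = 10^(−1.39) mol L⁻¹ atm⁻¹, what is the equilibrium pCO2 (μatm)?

α₀ = 1 / (1 + K1/[H⁺] + K1K2/[H⁺]²) = 1 / (1 + 10^+0.67 + 10^-2.69)
   = 1 / (1 + 4.6774 + 0.0020417) = 1/5.6794 = 0.1761
[CO2*] = α₀ × DIC = 0.1761 × 2.25 = 0.3962 mmol/L
pCO2 = [CO2*]/KH = 3.962×10^-4 / 4.074×10^-2 = 9720 μatm

pCO2 = 9720 μatm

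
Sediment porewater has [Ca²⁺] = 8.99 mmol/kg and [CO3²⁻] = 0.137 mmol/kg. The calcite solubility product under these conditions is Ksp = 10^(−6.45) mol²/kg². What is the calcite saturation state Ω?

Ω = 3.47

Ksp = 10^(−6.45) = 3.548×10^-7
Ω = [Ca²⁺][CO3²⁻]/Ksp = (8.99×10^-3)(0.137×10^-3) / 3.548×10^-7 = 3.47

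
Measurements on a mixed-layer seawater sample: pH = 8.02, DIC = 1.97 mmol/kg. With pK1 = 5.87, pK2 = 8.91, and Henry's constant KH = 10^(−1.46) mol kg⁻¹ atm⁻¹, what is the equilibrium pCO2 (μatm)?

α₀ = 1 / (1 + K1/[H⁺] + K1K2/[H⁺]²) = 1 / (1 + 10^+2.15 + 10^+1.26)
   = 1 / (1 + 141.25 + 18.197) = 1/160.45 = 0.006232
[CO2*] = α₀ × DIC = 0.006232 × 1.97 = 0.01228 mmol/kg = 12.28 μmol/kg
pCO2 = [CO2*]/KH = 1.228×10^-5 / 3.467×10^-2 = 354 μatm

pCO2 = 354 μatm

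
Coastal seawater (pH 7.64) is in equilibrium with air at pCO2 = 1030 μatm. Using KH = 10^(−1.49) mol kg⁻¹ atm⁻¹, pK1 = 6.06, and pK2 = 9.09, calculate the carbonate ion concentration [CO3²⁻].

[CO3²⁻] = 0.0450 mmol/kg

[CO2*] = KH · pCO2 = 10^(−1.49) × 1030×10^-6 = 3.333×10^-5 mol/kg
α₀ = 1/(1 + K1/[H⁺] + K1K2/[H⁺]²) = 1/(1 + 10^+1.58 + 10^+0.13) = 0.02477
DIC = [CO2*]/α₀ = 3.333×10^-5 / 0.02477 = 1.345 mmol/kg
[CO3²⁻] = α₂·DIC; α₂ = 0.03342, so [CO3²⁻] = 0.03342 × 1.345 = 0.0450 mmol/kg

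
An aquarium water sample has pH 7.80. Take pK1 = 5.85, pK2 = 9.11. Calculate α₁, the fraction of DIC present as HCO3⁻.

α₁ = 1 / (1 + [H⁺]/K1 + K2/[H⁺]) = 1 / (1 + 10^-1.95 + 10^-1.31)
   = 1 / (1 + 0.011220 + 0.048978) = 1/1.0602 = 0.9432

α₁ = 0.943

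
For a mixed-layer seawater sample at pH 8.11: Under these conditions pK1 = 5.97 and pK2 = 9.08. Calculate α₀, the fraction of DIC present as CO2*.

α₀ = 0.00650

α₀ = 1 / (1 + K1/[H⁺] + K1K2/[H⁺]²) = 1 / (1 + 10^+2.14 + 10^+1.17)
   = 1 / (1 + 138.04 + 14.791) = 1/153.83 = 0.006501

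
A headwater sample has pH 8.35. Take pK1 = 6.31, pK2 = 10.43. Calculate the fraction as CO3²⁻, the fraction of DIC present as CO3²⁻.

α₂ = 0.00818

α₂ = 1 / (1 + [H⁺]/K2 + [H⁺]²/(K1K2)) = 1 / (1 + 10^+2.08 + 10^+0.04)
   = 1 / (1 + 120.23 + 1.0965) = 1/122.32 = 0.008175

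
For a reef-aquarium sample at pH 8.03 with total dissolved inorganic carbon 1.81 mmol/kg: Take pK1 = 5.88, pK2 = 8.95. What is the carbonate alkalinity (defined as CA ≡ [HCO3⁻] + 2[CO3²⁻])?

CA = [HCO3⁻] + 2[CO3²⁻] = (α₁ + 2α₂)·DIC
At pH 8.03: [H⁺]/K1 = 10^-2.15 = 0.0070795, K2/[H⁺] = 10^-0.92 = 0.12023
α₁ = 1/(1 + 0.0070795 + 0.12023) = 1/1.1273 = 0.8871; α₂ = α₁·K2/[H⁺] = 0.1066
α₁ + 2α₂ = 1.1004
CA = 1.1004 × 1.81 = 1.99 mmol/kg

CA = 1.99 mmol/kg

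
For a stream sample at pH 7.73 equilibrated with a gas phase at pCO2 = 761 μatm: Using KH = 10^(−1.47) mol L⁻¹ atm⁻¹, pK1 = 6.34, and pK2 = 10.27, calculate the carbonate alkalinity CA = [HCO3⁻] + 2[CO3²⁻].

CA = 0.637 mmol/L

[CO2*] = KH · pCO2 = 10^(−1.47) × 761×10^-6 = 2.579×10^-5 mol/L
α₀ = 1/(1 + K1/[H⁺] + K1K2/[H⁺]²) = 1/(1 + 10^+1.39 + 10^-1.15) = 0.03904
DIC = [CO2*]/α₀ = 2.579×10^-5 / 0.03904 = 0.6606 mmol/L
CA = (α₁ + 2α₂)·DIC = (0.9582 + 2×0.002763) × 0.6606 = 0.637 mmol/L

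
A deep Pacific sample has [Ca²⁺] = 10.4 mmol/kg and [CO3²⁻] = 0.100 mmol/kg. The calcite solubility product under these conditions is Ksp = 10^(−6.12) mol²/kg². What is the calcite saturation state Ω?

Ksp = 10^(−6.12) = 7.586×10^-7
Ω = [Ca²⁺][CO3²⁻]/Ksp = (10.4×10^-3)(0.100×10^-3) / 7.586×10^-7 = 1.37

Ω = 1.37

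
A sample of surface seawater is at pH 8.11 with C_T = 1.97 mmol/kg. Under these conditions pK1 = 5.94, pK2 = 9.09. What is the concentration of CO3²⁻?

α₂ = 1 / (1 + [H⁺]/K2 + [H⁺]²/(K1K2)) = 1 / (1 + 10^+0.98 + 10^-1.19)
   = 1 / (1 + 9.5499 + 0.064565) = 1/10.614 = 0.09421
[CO3²⁻] = α₂ × DIC = 0.09421 × 1.97 = 0.186 mmol/kg

[CO3²⁻] = 0.186 mmol/kg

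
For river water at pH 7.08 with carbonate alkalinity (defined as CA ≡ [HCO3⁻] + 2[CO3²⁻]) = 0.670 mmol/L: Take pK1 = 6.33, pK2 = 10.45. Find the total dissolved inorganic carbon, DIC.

CA = [HCO3⁻] + 2[CO3²⁻] = (α₁ + 2α₂)·DIC
At pH 7.08: [H⁺]/K1 = 10^-0.75 = 0.17783, K2/[H⁺] = 10^-3.37 = 0.00042658
α₁ = 1/(1 + 0.17783 + 0.00042658) = 1/1.1783 = 0.8487; α₂ = α₁·K2/[H⁺] = 0.0003620
α₁ + 2α₂ = 0.8494
DIC = CA / (α₁ + 2α₂) = 0.670 / 0.8494 = 0.789 mmol/L

DIC = 0.789 mmol/L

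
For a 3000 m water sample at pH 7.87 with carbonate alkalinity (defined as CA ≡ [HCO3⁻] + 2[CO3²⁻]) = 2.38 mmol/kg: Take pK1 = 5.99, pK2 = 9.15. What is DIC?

CA = [HCO3⁻] + 2[CO3²⁻] = (α₁ + 2α₂)·DIC
At pH 7.87: [H⁺]/K1 = 10^-1.88 = 0.013183, K2/[H⁺] = 10^-1.28 = 0.052481
α₁ = 1/(1 + 0.013183 + 0.052481) = 1/1.0657 = 0.9384; α₂ = α₁·K2/[H⁺] = 0.04925
α₁ + 2α₂ = 1.0369
DIC = CA / (α₁ + 2α₂) = 2.38 / 1.0369 = 2.30 mmol/kg

DIC = 2.30 mmol/kg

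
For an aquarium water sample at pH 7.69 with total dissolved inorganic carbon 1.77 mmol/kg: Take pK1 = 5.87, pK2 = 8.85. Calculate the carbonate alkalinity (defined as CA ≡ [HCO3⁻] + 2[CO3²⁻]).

CA = 1.86 mmol/kg

CA = [HCO3⁻] + 2[CO3²⁻] = (α₁ + 2α₂)·DIC
At pH 7.69: [H⁺]/K1 = 10^-1.82 = 0.015136, K2/[H⁺] = 10^-1.16 = 0.069183
α₁ = 1/(1 + 0.015136 + 0.069183) = 1/1.0843 = 0.9222; α₂ = α₁·K2/[H⁺] = 0.06380
α₁ + 2α₂ = 1.0498
CA = 1.0498 × 1.77 = 1.86 mmol/kg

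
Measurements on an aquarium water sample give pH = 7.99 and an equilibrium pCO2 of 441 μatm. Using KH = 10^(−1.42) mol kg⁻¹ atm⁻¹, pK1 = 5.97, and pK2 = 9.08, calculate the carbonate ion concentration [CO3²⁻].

[CO2*] = KH · pCO2 = 10^(−1.42) × 441×10^-6 = 1.677×10^-5 mol/kg
α₀ = 1/(1 + K1/[H⁺] + K1K2/[H⁺]²) = 1/(1 + 10^+2.02 + 10^+0.93) = 0.008755
DIC = [CO2*]/α₀ = 1.677×10^-5 / 0.008755 = 1.915 mmol/kg
[CO3²⁻] = α₂·DIC; α₂ = 0.07451, so [CO3²⁻] = 0.07451 × 1.915 = 0.143 mmol/kg

[CO3²⁻] = 0.143 mmol/kg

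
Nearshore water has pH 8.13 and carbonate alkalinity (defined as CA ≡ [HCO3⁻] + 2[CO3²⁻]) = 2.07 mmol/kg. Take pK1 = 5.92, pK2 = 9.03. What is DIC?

DIC = 1.87 mmol/kg

CA = [HCO3⁻] + 2[CO3²⁻] = (α₁ + 2α₂)·DIC
At pH 8.13: [H⁺]/K1 = 10^-2.21 = 0.0061660, K2/[H⁺] = 10^-0.90 = 0.12589
α₁ = 1/(1 + 0.0061660 + 0.12589) = 1/1.1321 = 0.8833; α₂ = α₁·K2/[H⁺] = 0.1112
α₁ + 2α₂ = 1.1058
DIC = CA / (α₁ + 2α₂) = 2.07 / 1.1058 = 1.87 mmol/kg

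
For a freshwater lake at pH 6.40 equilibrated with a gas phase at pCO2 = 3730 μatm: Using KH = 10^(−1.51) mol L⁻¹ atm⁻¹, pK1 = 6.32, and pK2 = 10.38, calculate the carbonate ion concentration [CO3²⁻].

[CO2*] = KH · pCO2 = 10^(−1.51) × 3730×10^-6 = 1.153×10^-4 mol/L
α₀ = 1/(1 + K1/[H⁺] + K1K2/[H⁺]²) = 1/(1 + 10^+0.08 + 10^-3.90) = 0.4541
DIC = [CO2*]/α₀ = 1.153×10^-4 / 0.4541 = 0.2539 mmol/L
[CO3²⁻] = α₂·DIC; α₂ = 5.716×10^-5, so [CO3²⁻] = 5.716×10^-5 × 0.2539 = 1.45×10^-5 mmol/L = 0.0145 μmol/L

[CO3²⁻] = 0.0145 μmol/L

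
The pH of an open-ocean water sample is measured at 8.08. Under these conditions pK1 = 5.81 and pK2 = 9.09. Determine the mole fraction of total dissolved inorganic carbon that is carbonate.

α₂ = 0.0886

α₂ = 1 / (1 + [H⁺]/K2 + [H⁺]²/(K1K2)) = 1 / (1 + 10^+1.01 + 10^-1.26)
   = 1 / (1 + 10.233 + 0.054954) = 1/11.288 = 0.08859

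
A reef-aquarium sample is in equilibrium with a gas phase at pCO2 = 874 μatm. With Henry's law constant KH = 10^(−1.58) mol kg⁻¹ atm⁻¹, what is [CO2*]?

KH = 10^(−1.58) = 2.630×10^-2 mol kg⁻¹ atm⁻¹
[CO2*] = KH · pCO2 = 2.630×10^-2 × 874×10^-6 atm = 2.30×10^-5 mol/kg

[CO2*] = 23.0 μmol/kg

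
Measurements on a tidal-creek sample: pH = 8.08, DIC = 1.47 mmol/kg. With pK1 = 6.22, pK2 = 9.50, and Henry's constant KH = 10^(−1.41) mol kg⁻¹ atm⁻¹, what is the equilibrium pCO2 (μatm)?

α₀ = 1 / (1 + K1/[H⁺] + K1K2/[H⁺]²) = 1 / (1 + 10^+1.86 + 10^+0.44)
   = 1 / (1 + 72.444 + 2.7542) = 1/76.198 = 0.01312
[CO2*] = α₀ × DIC = 0.01312 × 1.47 = 0.01929 mmol/kg = 19.29 μmol/kg
pCO2 = [CO2*]/KH = 1.929×10^-5 / 3.890×10^-2 = 496 μatm

pCO2 = 496 μatm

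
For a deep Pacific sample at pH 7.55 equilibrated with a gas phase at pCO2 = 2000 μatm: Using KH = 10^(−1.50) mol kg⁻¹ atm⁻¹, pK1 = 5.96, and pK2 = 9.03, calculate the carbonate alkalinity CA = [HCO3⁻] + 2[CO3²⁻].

[CO2*] = KH · pCO2 = 10^(−1.50) × 2000×10^-6 = 6.325×10^-5 mol/kg
α₀ = 1/(1 + K1/[H⁺] + K1K2/[H⁺]²) = 1/(1 + 10^+1.59 + 10^+0.11) = 0.02428
DIC = [CO2*]/α₀ = 6.325×10^-5 / 0.02428 = 2.605 mmol/kg
CA = (α₁ + 2α₂)·DIC = (0.9445 + 2×0.03127) × 2.605 = 2.62 mmol/kg

CA = 2.62 mmol/kg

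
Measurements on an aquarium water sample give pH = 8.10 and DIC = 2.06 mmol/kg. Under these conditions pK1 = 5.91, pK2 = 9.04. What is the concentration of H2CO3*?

α₀ = 1 / (1 + K1/[H⁺] + K1K2/[H⁺]²) = 1 / (1 + 10^+2.19 + 10^+1.25)
   = 1 / (1 + 154.88 + 17.783) = 1/173.66 = 0.005758
[CO2*] = α₀ × DIC = 0.005758 × 2.06 = 0.0119 mmol/kg = 11.9 μmol/kg

[CO2*] = 11.9 μmol/kg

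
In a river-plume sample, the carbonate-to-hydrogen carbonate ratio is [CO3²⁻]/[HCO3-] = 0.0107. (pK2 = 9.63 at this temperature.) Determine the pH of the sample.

From K2 = [H⁺][CO3²⁻]/[HCO3-]:  pH = pK2 + log₁₀([CO3²⁻]/[HCO3-])
log₁₀(0.0107) = -1.971
pH = 9.63 + (-1.971) = 7.66

pH = 7.66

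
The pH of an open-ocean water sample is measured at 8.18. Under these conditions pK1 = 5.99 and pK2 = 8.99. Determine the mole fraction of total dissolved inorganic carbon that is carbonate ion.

α₂ = 1 / (1 + [H⁺]/K2 + [H⁺]²/(K1K2)) = 1 / (1 + 10^+0.81 + 10^-1.38)
   = 1 / (1 + 6.4565 + 0.041687) = 1/7.4982 = 0.1334

α₂ = 0.133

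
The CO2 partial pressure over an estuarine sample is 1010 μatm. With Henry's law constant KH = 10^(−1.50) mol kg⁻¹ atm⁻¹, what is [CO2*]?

[CO2*] = 31.9 μmol/kg

KH = 10^(−1.50) = 3.162×10^-2 mol kg⁻¹ atm⁻¹
[CO2*] = KH · pCO2 = 3.162×10^-2 × 1010×10^-6 atm = 3.19×10^-5 mol/kg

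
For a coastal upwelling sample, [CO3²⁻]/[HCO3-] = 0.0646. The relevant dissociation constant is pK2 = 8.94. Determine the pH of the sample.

pH = 7.75

From K2 = [H⁺][CO3²⁻]/[HCO3-]:  pH = pK2 + log₁₀([CO3²⁻]/[HCO3-])
log₁₀(0.0646) = -1.190
pH = 8.94 + (-1.190) = 7.75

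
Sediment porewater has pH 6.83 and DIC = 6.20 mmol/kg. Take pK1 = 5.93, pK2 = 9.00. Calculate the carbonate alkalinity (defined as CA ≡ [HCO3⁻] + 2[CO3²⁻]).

CA = 5.55 mmol/kg

CA = [HCO3⁻] + 2[CO3²⁻] = (α₁ + 2α₂)·DIC
At pH 6.83: [H⁺]/K1 = 10^-0.90 = 0.12589, K2/[H⁺] = 10^-2.17 = 0.0067608
α₁ = 1/(1 + 0.12589 + 0.0067608) = 1/1.1327 = 0.8829; α₂ = α₁·K2/[H⁺] = 0.005969
α₁ + 2α₂ = 0.8948
CA = 0.8948 × 6.20 = 5.55 mmol/kg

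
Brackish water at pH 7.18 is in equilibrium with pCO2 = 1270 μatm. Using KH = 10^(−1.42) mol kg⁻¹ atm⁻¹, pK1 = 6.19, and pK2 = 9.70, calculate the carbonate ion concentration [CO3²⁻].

[CO2*] = KH · pCO2 = 10^(−1.42) × 1270×10^-6 = 4.828×10^-5 mol/kg
α₀ = 1/(1 + K1/[H⁺] + K1K2/[H⁺]²) = 1/(1 + 10^+0.99 + 10^-1.53) = 0.09258
DIC = [CO2*]/α₀ = 4.828×10^-5 / 0.09258 = 0.5216 mmol/kg
[CO3²⁻] = α₂·DIC; α₂ = 0.002732, so [CO3²⁻] = 0.002732 × 0.5216 = 0.00142 mmol/kg = 1.42 μmol/kg

[CO3²⁻] = 1.42 μmol/kg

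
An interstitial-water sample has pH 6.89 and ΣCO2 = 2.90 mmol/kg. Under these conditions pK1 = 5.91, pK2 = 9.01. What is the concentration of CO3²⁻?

α₂ = 1 / (1 + [H⁺]/K2 + [H⁺]²/(K1K2)) = 1 / (1 + 10^+2.12 + 10^+1.14)
   = 1 / (1 + 131.83 + 13.804) = 1/146.63 = 0.006820
[CO3²⁻] = α₂ × DIC = 0.006820 × 2.90 = 0.0198 mmol/kg = 19.8 μmol/kg

[CO3²⁻] = 19.8 μmol/kg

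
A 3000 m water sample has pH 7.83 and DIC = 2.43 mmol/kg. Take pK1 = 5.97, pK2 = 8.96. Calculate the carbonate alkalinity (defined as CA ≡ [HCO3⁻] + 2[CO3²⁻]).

CA = [HCO3⁻] + 2[CO3²⁻] = (α₁ + 2α₂)·DIC
At pH 7.83: [H⁺]/K1 = 10^-1.86 = 0.013804, K2/[H⁺] = 10^-1.13 = 0.074131
α₁ = 1/(1 + 0.013804 + 0.074131) = 1/1.0879 = 0.9192; α₂ = α₁·K2/[H⁺] = 0.06814
α₁ + 2α₂ = 1.0555
CA = 1.0555 × 2.43 = 2.56 mmol/kg

CA = 2.56 mmol/kg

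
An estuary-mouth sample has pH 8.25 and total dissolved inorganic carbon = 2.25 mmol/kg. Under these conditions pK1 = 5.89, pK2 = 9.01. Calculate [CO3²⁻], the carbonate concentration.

[CO3²⁻] = 0.332 mmol/kg

α₂ = 1 / (1 + [H⁺]/K2 + [H⁺]²/(K1K2)) = 1 / (1 + 10^+0.76 + 10^-1.60)
   = 1 / (1 + 5.7544 + 0.025119) = 1/6.7795 = 0.1475
[CO3²⁻] = α₂ × DIC = 0.1475 × 2.25 = 0.332 mmol/kg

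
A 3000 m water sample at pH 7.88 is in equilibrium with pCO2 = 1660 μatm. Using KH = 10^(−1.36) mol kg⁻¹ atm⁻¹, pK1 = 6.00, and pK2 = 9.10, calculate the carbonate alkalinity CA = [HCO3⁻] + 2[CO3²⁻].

CA = 6.16 mmol/kg

[CO2*] = KH · pCO2 = 10^(−1.36) × 1660×10^-6 = 7.246×10^-5 mol/kg
α₀ = 1/(1 + K1/[H⁺] + K1K2/[H⁺]²) = 1/(1 + 10^+1.88 + 10^+0.66) = 0.01228
DIC = [CO2*]/α₀ = 7.246×10^-5 / 0.01228 = 5.900 mmol/kg
CA = (α₁ + 2α₂)·DIC = (0.9316 + 2×0.05613) × 5.900 = 6.16 mmol/kg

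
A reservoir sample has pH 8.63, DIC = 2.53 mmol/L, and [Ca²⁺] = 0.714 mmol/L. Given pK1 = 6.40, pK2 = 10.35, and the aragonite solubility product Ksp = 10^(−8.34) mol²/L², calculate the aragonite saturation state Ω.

α₂ = 1 / (1 + [H⁺]/K2 + [H⁺]²/(K1K2)) = 1 / (1 + 10^+1.72 + 10^-0.51)
   = 1 / (1 + 52.481 + 0.30903) = 1/53.790 = 0.01859
[CO3²⁻] = α₂ × DIC = 0.01859 × 2.53 = 0.04703 mmol/L
Ksp = 10^(−8.34) = 4.571×10^-9
Ω = [Ca²⁺][CO3²⁻]/Ksp = (0.714×10^-3)(4.703×10^-5) / 4.571×10^-9 = 7.35

Ω = 7.35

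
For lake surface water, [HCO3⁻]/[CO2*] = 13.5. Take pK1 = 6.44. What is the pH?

From K1 = [H⁺][HCO3⁻]/[CO2*]:  pH = pK1 + log₁₀([HCO3⁻]/[CO2*])
log₁₀(13.5) = +1.130
pH = 6.44 + (+1.130) = 7.57

pH = 7.57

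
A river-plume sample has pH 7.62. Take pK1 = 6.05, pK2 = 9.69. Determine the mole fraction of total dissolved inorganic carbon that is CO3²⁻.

α₂ = 1 / (1 + [H⁺]/K2 + [H⁺]²/(K1K2)) = 1 / (1 + 10^+2.07 + 10^+0.50)
   = 1 / (1 + 117.49 + 3.1623) = 1/121.65 = 0.008220

α₂ = 0.00822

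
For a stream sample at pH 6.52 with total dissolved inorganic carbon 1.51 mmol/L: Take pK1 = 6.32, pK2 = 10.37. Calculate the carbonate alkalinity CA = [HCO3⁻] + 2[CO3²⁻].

CA = [HCO3⁻] + 2[CO3²⁻] = (α₁ + 2α₂)·DIC
At pH 6.52: [H⁺]/K1 = 10^-0.20 = 0.63096, K2/[H⁺] = 10^-3.85 = 0.00014125
α₁ = 1/(1 + 0.63096 + 0.00014125) = 1/1.6311 = 0.6131; α₂ = α₁·K2/[H⁺] = 8.660×10^-5
α₁ + 2α₂ = 0.6133
CA = 0.6133 × 1.51 = 0.926 mmol/L

CA = 0.926 mmol/L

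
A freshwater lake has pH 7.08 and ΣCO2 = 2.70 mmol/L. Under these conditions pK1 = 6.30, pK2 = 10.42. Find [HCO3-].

[HCO3⁻] = 2.31 mmol/L

α₁ = 1 / (1 + [H⁺]/K1 + K2/[H⁺]) = 1 / (1 + 10^-0.78 + 10^-3.34)
   = 1 / (1 + 0.16596 + 0.00045709) = 1/1.1664 = 0.8573
[HCO3⁻] = α₁ × DIC = 0.8573 × 2.70 = 2.31 mmol/L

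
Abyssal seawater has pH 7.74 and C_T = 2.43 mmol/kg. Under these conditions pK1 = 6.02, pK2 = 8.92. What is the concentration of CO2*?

[CO2*] = 0.0427 mmol/kg

α₀ = 1 / (1 + K1/[H⁺] + K1K2/[H⁺]²) = 1 / (1 + 10^+1.72 + 10^+0.54)
   = 1 / (1 + 52.481 + 3.4674) = 1/56.948 = 0.01756
[CO2*] = α₀ × DIC = 0.01756 × 2.43 = 0.0427 mmol/kg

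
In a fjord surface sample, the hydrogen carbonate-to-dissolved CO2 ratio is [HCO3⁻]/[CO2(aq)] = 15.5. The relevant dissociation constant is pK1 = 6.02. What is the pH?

pH = 7.21

From K1 = [H⁺][HCO3⁻]/[CO2(aq)]:  pH = pK1 + log₁₀([HCO3⁻]/[CO2(aq)])
log₁₀(15.5) = +1.190
pH = 6.02 + (+1.190) = 7.21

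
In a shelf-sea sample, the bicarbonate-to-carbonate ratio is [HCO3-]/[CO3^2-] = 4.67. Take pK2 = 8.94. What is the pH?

From K2 = [H⁺][CO3^2-]/[HCO3-]:  pH = pK2 − log₁₀([HCO3-]/[CO3^2-])
log₁₀(4.67) = +0.669
pH = 8.94 − (+0.669) = 8.27

pH = 8.27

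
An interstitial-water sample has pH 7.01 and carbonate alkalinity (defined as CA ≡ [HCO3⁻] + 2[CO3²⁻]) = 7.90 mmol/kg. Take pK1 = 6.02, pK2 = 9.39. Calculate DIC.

DIC = 8.67 mmol/kg

CA = [HCO3⁻] + 2[CO3²⁻] = (α₁ + 2α₂)·DIC
At pH 7.01: [H⁺]/K1 = 10^-0.99 = 0.10233, K2/[H⁺] = 10^-2.38 = 0.0041687
α₁ = 1/(1 + 0.10233 + 0.0041687) = 1/1.1065 = 0.9038; α₂ = α₁·K2/[H⁺] = 0.003767
α₁ + 2α₂ = 0.9113
DIC = CA / (α₁ + 2α₂) = 7.90 / 0.9113 = 8.67 mmol/kg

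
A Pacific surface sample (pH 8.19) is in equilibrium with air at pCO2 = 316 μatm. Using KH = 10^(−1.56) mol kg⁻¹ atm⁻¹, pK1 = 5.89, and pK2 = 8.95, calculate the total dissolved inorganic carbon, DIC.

DIC = 2.05 mmol/kg

[CO2*] = KH · pCO2 = 10^(−1.56) × 316×10^-6 = 8.703×10^-6 mol/kg
α₀ = 1/(1 + K1/[H⁺] + K1K2/[H⁺]²) = 1/(1 + 10^+2.30 + 10^+1.54) = 0.004252
DIC = [CO2*]/α₀ = 8.703×10^-6 / 0.004252 = 2.05 mmol/kg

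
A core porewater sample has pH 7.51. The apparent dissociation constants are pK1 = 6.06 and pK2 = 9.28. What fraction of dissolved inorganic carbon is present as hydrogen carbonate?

α₁ = 1 / (1 + [H⁺]/K1 + K2/[H⁺]) = 1 / (1 + 10^-1.45 + 10^-1.77)
   = 1 / (1 + 0.035481 + 0.016982) = 1/1.0525 = 0.9502

α₁ = 0.950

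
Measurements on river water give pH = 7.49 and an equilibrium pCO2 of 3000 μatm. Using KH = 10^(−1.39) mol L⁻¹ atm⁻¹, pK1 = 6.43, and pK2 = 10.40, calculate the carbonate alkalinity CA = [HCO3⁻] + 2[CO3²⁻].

CA = 1.41 mmol/L

[CO2*] = KH · pCO2 = 10^(−1.39) × 3000×10^-6 = 1.222×10^-4 mol/L
α₀ = 1/(1 + K1/[H⁺] + K1K2/[H⁺]²) = 1/(1 + 10^+1.06 + 10^-1.85) = 0.08003
DIC = [CO2*]/α₀ = 1.222×10^-4 / 0.08003 = 1.527 mmol/L
CA = (α₁ + 2α₂)·DIC = (0.9188 + 2×0.001130) × 1.527 = 1.41 mmol/L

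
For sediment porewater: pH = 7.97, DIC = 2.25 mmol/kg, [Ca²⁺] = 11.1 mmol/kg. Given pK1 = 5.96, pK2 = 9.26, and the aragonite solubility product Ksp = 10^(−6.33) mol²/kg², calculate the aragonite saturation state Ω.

Ω = 2.58

α₂ = 1 / (1 + [H⁺]/K2 + [H⁺]²/(K1K2)) = 1 / (1 + 10^+1.29 + 10^-0.72)
   = 1 / (1 + 19.498 + 0.19055) = 1/20.689 = 0.04833
[CO3²⁻] = α₂ × DIC = 0.04833 × 2.25 = 0.1088 mmol/kg
Ksp = 10^(−6.33) = 4.677×10^-7
Ω = [Ca²⁺][CO3²⁻]/Ksp = (11.1×10^-3)(1.088×10^-4) / 4.677×10^-7 = 2.58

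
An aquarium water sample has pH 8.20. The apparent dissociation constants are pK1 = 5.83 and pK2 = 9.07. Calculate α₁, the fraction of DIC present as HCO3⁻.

α₁ = 0.878

α₁ = 1 / (1 + [H⁺]/K1 + K2/[H⁺]) = 1 / (1 + 10^-2.37 + 10^-0.87)
   = 1 / (1 + 0.0042658 + 0.13490) = 1/1.1392 = 0.8778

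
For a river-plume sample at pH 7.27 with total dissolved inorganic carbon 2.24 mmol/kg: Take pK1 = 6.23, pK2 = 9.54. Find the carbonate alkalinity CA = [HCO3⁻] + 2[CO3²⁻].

CA = [HCO3⁻] + 2[CO3²⁻] = (α₁ + 2α₂)·DIC
At pH 7.27: [H⁺]/K1 = 10^-1.04 = 0.091201, K2/[H⁺] = 10^-2.27 = 0.0053703
α₁ = 1/(1 + 0.091201 + 0.0053703) = 1/1.0966 = 0.9119; α₂ = α₁·K2/[H⁺] = 0.004897
α₁ + 2α₂ = 0.9217
CA = 0.9217 × 2.24 = 2.06 mmol/kg

CA = 2.06 mmol/kg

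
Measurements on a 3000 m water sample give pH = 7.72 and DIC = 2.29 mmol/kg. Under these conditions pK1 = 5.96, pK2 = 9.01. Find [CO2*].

α₀ = 1 / (1 + K1/[H⁺] + K1K2/[H⁺]²) = 1 / (1 + 10^+1.76 + 10^+0.47)
   = 1 / (1 + 57.544 + 2.9512) = 1/61.495 = 0.01626
[CO2*] = α₀ × DIC = 0.01626 × 2.29 = 0.0372 mmol/kg

[CO2*] = 0.0372 mmol/kg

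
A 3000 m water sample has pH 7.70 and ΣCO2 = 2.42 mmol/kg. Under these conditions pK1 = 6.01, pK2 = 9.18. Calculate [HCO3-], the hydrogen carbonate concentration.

[HCO3⁻] = 2.30 mmol/kg

α₁ = 1 / (1 + [H⁺]/K1 + K2/[H⁺]) = 1 / (1 + 10^-1.69 + 10^-1.48)
   = 1 / (1 + 0.020417 + 0.033113) = 1/1.0535 = 0.9492
[HCO3⁻] = α₁ × DIC = 0.9492 × 2.42 = 2.30 mmol/kg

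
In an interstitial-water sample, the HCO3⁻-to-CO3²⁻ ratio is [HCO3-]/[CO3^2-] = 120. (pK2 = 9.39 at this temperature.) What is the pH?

pH = 7.31

From K2 = [H⁺][CO3^2-]/[HCO3-]:  pH = pK2 − log₁₀([HCO3-]/[CO3^2-])
log₁₀(120) = +2.079
pH = 9.39 − (+2.079) = 7.31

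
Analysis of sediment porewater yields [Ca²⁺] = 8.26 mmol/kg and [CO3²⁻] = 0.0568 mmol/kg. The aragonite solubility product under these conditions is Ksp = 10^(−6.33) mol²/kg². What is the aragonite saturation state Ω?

Ω = 1.00

Ksp = 10^(−6.33) = 4.677×10^-7
Ω = [Ca²⁺][CO3²⁻]/Ksp = (8.26×10^-3)(0.0568×10^-3) / 4.677×10^-7 = 1.00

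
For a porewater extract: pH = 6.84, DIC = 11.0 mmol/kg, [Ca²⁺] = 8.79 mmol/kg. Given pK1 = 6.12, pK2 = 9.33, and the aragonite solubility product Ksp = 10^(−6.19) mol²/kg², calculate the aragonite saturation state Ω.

α₂ = 1 / (1 + [H⁺]/K2 + [H⁺]²/(K1K2)) = 1 / (1 + 10^+2.49 + 10^+1.77)
   = 1 / (1 + 309.03 + 58.884) = 1/368.91 = 0.002711
[CO3²⁻] = α₂ × DIC = 0.002711 × 11.0 = 0.02982 mmol/kg
Ksp = 10^(−6.19) = 6.457×10^-7
Ω = [Ca²⁺][CO3²⁻]/Ksp = (8.79×10^-3)(2.982×10^-5) / 6.457×10^-7 = 0.406

Ω = 0.406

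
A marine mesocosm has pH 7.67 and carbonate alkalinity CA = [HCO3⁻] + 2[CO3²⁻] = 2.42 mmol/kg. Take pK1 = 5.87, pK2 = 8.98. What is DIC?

DIC = 2.35 mmol/kg

CA = [HCO3⁻] + 2[CO3²⁻] = (α₁ + 2α₂)·DIC
At pH 7.67: [H⁺]/K1 = 10^-1.80 = 0.015849, K2/[H⁺] = 10^-1.31 = 0.048978
α₁ = 1/(1 + 0.015849 + 0.048978) = 1/1.0648 = 0.9391; α₂ = α₁·K2/[H⁺] = 0.04600
α₁ + 2α₂ = 1.0311
DIC = CA / (α₁ + 2α₂) = 2.42 / 1.0311 = 2.35 mmol/kg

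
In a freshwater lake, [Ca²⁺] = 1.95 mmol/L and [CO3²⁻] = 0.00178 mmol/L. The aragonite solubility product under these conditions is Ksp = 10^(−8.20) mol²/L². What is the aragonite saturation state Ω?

Ksp = 10^(−8.20) = 6.310×10^-9
Ω = [Ca²⁺][CO3²⁻]/Ksp = (1.95×10^-3)(0.00178×10^-3) / 6.310×10^-9 = 0.550

Ω = 0.550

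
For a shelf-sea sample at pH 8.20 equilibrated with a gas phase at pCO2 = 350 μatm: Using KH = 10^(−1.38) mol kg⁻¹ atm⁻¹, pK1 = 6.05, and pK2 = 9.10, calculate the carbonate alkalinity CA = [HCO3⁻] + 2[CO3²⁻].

[CO2*] = KH · pCO2 = 10^(−1.38) × 350×10^-6 = 1.459×10^-5 mol/kg
α₀ = 1/(1 + K1/[H⁺] + K1K2/[H⁺]²) = 1/(1 + 10^+2.15 + 10^+1.25) = 0.006249
DIC = [CO2*]/α₀ = 1.459×10^-5 / 0.006249 = 2.335 mmol/kg
CA = (α₁ + 2α₂)·DIC = (0.8826 + 2×0.1111) × 2.335 = 2.58 mmol/kg

CA = 2.58 mmol/kg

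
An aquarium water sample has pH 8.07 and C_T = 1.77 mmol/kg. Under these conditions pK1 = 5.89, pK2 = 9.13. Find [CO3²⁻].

α₂ = 1 / (1 + [H⁺]/K2 + [H⁺]²/(K1K2)) = 1 / (1 + 10^+1.06 + 10^-1.12)
   = 1 / (1 + 11.482 + 0.075858) = 1/12.557 = 0.07963
[CO3²⁻] = α₂ × DIC = 0.07963 × 1.77 = 0.141 mmol/kg

[CO3²⁻] = 0.141 mmol/kg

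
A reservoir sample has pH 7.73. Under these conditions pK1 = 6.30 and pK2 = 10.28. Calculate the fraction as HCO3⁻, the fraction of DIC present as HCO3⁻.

α₁ = 1 / (1 + [H⁺]/K1 + K2/[H⁺]) = 1 / (1 + 10^-1.43 + 10^-2.55)
   = 1 / (1 + 0.037154 + 0.0028184) = 1/1.0400 = 0.9616

α₁ = 0.962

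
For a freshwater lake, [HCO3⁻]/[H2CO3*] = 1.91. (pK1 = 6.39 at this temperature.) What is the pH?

pH = 6.67

From K1 = [H⁺][HCO3⁻]/[H2CO3*]:  pH = pK1 + log₁₀([HCO3⁻]/[H2CO3*])
log₁₀(1.91) = +0.281
pH = 6.39 + (+0.281) = 6.67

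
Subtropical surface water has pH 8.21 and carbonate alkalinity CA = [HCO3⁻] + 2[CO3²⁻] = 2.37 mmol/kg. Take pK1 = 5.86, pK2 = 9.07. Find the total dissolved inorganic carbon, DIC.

CA = [HCO3⁻] + 2[CO3²⁻] = (α₁ + 2α₂)·DIC
At pH 8.21: [H⁺]/K1 = 10^-2.35 = 0.0044668, K2/[H⁺] = 10^-0.86 = 0.13804
α₁ = 1/(1 + 0.0044668 + 0.13804) = 1/1.1425 = 0.8753; α₂ = α₁·K2/[H⁺] = 0.1208
α₁ + 2α₂ = 1.1169
DIC = CA / (α₁ + 2α₂) = 2.37 / 1.1169 = 2.12 mmol/kg

DIC = 2.12 mmol/kg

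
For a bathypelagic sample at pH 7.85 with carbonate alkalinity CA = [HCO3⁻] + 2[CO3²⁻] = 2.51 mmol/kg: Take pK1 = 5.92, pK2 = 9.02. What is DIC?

DIC = 2.39 mmol/kg

CA = [HCO3⁻] + 2[CO3²⁻] = (α₁ + 2α₂)·DIC
At pH 7.85: [H⁺]/K1 = 10^-1.93 = 0.011749, K2/[H⁺] = 10^-1.17 = 0.067608
α₁ = 1/(1 + 0.011749 + 0.067608) = 1/1.0794 = 0.9265; α₂ = α₁·K2/[H⁺] = 0.06264
α₁ + 2α₂ = 1.0518
DIC = CA / (α₁ + 2α₂) = 2.51 / 1.0518 = 2.39 mmol/kg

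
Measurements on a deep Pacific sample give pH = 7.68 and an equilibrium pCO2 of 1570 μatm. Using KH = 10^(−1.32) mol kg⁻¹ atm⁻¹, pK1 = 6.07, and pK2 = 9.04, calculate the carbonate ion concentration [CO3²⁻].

[CO2*] = KH · pCO2 = 10^(−1.32) × 1570×10^-6 = 7.514×10^-5 mol/kg
α₀ = 1/(1 + K1/[H⁺] + K1K2/[H⁺]²) = 1/(1 + 10^+1.61 + 10^+0.25) = 0.02298
DIC = [CO2*]/α₀ = 7.514×10^-5 / 0.02298 = 3.270 mmol/kg
[CO3²⁻] = α₂·DIC; α₂ = 0.04086, so [CO3²⁻] = 0.04086 × 3.270 = 0.134 mmol/kg

[CO3²⁻] = 0.134 mmol/kg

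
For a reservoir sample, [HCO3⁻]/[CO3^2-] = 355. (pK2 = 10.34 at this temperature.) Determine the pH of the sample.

pH = 7.79

From K2 = [H⁺][CO3^2-]/[HCO3⁻]:  pH = pK2 − log₁₀([HCO3⁻]/[CO3^2-])
log₁₀(355) = +2.550
pH = 10.34 − (+2.550) = 7.79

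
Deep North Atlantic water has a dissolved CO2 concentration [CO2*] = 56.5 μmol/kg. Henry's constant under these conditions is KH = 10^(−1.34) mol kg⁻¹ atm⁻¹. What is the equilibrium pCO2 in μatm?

pCO2 = 1240 μatm

KH = 10^(−1.34) = 4.571×10^-2 mol kg⁻¹ atm⁻¹
pCO2 = [CO2*]/KH = 56.5×10^-6 / 4.571×10^-2 = 1.24×10^-3 atm = 1240 μatm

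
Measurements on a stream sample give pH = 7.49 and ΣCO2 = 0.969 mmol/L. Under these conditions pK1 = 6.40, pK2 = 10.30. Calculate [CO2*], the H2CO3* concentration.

[CO2*] = 0.0727 mmol/L

α₀ = 1 / (1 + K1/[H⁺] + K1K2/[H⁺]²) = 1 / (1 + 10^+1.09 + 10^-1.72)
   = 1 / (1 + 12.303 + 0.019055) = 1/13.322 = 0.07507
[CO2*] = α₀ × DIC = 0.07507 × 0.969 = 0.0727 mmol/L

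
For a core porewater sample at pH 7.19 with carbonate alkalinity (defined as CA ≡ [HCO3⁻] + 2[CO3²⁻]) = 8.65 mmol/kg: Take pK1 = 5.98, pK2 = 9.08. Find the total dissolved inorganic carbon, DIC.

DIC = 9.06 mmol/kg

CA = [HCO3⁻] + 2[CO3²⁻] = (α₁ + 2α₂)·DIC
At pH 7.19: [H⁺]/K1 = 10^-1.21 = 0.061660, K2/[H⁺] = 10^-1.89 = 0.012882
α₁ = 1/(1 + 0.061660 + 0.012882) = 1/1.0745 = 0.9306; α₂ = α₁·K2/[H⁺] = 0.01199
α₁ + 2α₂ = 0.9546
DIC = CA / (α₁ + 2α₂) = 8.65 / 0.9546 = 9.06 mmol/kg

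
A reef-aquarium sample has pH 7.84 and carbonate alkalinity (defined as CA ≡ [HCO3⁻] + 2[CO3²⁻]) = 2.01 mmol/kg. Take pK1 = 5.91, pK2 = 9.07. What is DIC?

CA = [HCO3⁻] + 2[CO3²⁻] = (α₁ + 2α₂)·DIC
At pH 7.84: [H⁺]/K1 = 10^-1.93 = 0.011749, K2/[H⁺] = 10^-1.23 = 0.058884
α₁ = 1/(1 + 0.011749 + 0.058884) = 1/1.0706 = 0.9340; α₂ = α₁·K2/[H⁺] = 0.05500
α₁ + 2α₂ = 1.0440
DIC = CA / (α₁ + 2α₂) = 2.01 / 1.0440 = 1.93 mmol/kg

DIC = 1.93 mmol/kg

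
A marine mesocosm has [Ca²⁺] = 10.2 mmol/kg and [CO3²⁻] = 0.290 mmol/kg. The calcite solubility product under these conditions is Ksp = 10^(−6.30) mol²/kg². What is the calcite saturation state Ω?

Ω = 5.90

Ksp = 10^(−6.30) = 5.012×10^-7
Ω = [Ca²⁺][CO3²⁻]/Ksp = (10.2×10^-3)(0.290×10^-3) / 5.012×10^-7 = 5.90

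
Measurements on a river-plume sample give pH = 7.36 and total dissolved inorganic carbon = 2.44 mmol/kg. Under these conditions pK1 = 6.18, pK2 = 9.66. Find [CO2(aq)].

[CO2*] = 0.151 mmol/kg

α₀ = 1 / (1 + K1/[H⁺] + K1K2/[H⁺]²) = 1 / (1 + 10^+1.18 + 10^-1.12)
   = 1 / (1 + 15.136 + 0.075858) = 1/16.211 = 0.06168
[CO2*] = α₀ × DIC = 0.06168 × 2.44 = 0.151 mmol/kg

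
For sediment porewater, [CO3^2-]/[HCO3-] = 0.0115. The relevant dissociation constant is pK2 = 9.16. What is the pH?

From K2 = [H⁺][CO3^2-]/[HCO3-]:  pH = pK2 + log₁₀([CO3^2-]/[HCO3-])
log₁₀(0.0115) = -1.939
pH = 9.16 + (-1.939) = 7.22

pH = 7.22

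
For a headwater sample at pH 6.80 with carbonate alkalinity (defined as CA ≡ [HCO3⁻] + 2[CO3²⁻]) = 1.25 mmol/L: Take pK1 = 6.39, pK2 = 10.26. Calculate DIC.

CA = [HCO3⁻] + 2[CO3²⁻] = (α₁ + 2α₂)·DIC
At pH 6.80: [H⁺]/K1 = 10^-0.41 = 0.38905, K2/[H⁺] = 10^-3.46 = 0.00034674
α₁ = 1/(1 + 0.38905 + 0.00034674) = 1/1.3894 = 0.7197; α₂ = α₁·K2/[H⁺] = 0.0002496
α₁ + 2α₂ = 0.7202
DIC = CA / (α₁ + 2α₂) = 1.25 / 0.7202 = 1.74 mmol/L

DIC = 1.74 mmol/L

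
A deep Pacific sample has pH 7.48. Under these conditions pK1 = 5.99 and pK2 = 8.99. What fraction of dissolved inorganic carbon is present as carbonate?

α₂ = 0.0291

α₂ = 1 / (1 + [H⁺]/K2 + [H⁺]²/(K1K2)) = 1 / (1 + 10^+1.51 + 10^+0.02)
   = 1 / (1 + 32.359 + 1.0471) = 1/34.406 = 0.02906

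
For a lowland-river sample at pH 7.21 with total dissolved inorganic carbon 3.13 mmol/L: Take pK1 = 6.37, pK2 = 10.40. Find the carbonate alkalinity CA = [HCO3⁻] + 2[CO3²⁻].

CA = 2.74 mmol/L

CA = [HCO3⁻] + 2[CO3²⁻] = (α₁ + 2α₂)·DIC
At pH 7.21: [H⁺]/K1 = 10^-0.84 = 0.14454, K2/[H⁺] = 10^-3.19 = 0.00064565
α₁ = 1/(1 + 0.14454 + 0.00064565) = 1/1.1452 = 0.8732; α₂ = α₁·K2/[H⁺] = 0.0005638
α₁ + 2α₂ = 0.8743
CA = 0.8743 × 3.13 = 2.74 mmol/L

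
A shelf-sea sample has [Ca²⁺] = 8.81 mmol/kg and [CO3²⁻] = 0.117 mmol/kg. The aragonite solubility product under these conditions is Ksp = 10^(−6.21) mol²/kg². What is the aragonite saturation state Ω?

Ksp = 10^(−6.21) = 6.166×10^-7
Ω = [Ca²⁺][CO3²⁻]/Ksp = (8.81×10^-3)(0.117×10^-3) / 6.166×10^-7 = 1.67

Ω = 1.67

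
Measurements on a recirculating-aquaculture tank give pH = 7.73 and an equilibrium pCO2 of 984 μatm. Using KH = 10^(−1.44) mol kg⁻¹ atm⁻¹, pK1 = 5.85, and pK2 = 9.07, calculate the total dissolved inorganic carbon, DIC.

[CO2*] = KH · pCO2 = 10^(−1.44) × 984×10^-6 = 3.573×10^-5 mol/kg
α₀ = 1/(1 + K1/[H⁺] + K1K2/[H⁺]²) = 1/(1 + 10^+1.88 + 10^+0.54) = 0.01245
DIC = [CO2*]/α₀ = 3.573×10^-5 / 0.01245 = 2.87 mmol/kg

DIC = 2.87 mmol/kg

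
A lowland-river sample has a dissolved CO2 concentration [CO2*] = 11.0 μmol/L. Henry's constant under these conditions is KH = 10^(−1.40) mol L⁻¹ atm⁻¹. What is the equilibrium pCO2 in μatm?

pCO2 = 276 μatm

KH = 10^(−1.40) = 3.981×10^-2 mol L⁻¹ atm⁻¹
pCO2 = [CO2*]/KH = 11.0×10^-6 / 3.981×10^-2 = 2.76×10^-4 atm = 276 μatm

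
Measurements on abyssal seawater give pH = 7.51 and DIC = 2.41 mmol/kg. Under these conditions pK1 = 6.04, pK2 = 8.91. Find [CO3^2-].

α₂ = 1 / (1 + [H⁺]/K2 + [H⁺]²/(K1K2)) = 1 / (1 + 10^+1.40 + 10^-0.07)
   = 1 / (1 + 25.119 + 0.85114) = 1/26.970 = 0.03708
[CO3²⁻] = α₂ × DIC = 0.03708 × 2.41 = 0.0894 mmol/kg

[CO3²⁻] = 0.0894 mmol/kg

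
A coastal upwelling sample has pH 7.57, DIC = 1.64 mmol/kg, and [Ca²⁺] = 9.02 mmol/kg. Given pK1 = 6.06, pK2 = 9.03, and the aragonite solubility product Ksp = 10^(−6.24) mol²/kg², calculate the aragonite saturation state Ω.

Ω = 0.836

α₂ = 1 / (1 + [H⁺]/K2 + [H⁺]²/(K1K2)) = 1 / (1 + 10^+1.46 + 10^-0.05)
   = 1 / (1 + 28.840 + 0.89125) = 1/30.732 = 0.03254
[CO3²⁻] = α₂ × DIC = 0.03254 × 1.64 = 0.05337 mmol/kg
Ksp = 10^(−6.24) = 5.754×10^-7
Ω = [Ca²⁺][CO3²⁻]/Ksp = (9.02×10^-3)(5.337×10^-5) / 5.754×10^-7 = 0.836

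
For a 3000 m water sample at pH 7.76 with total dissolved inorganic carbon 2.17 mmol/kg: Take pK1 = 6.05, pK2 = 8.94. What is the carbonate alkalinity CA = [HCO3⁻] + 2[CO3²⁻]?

CA = [HCO3⁻] + 2[CO3²⁻] = (α₁ + 2α₂)·DIC
At pH 7.76: [H⁺]/K1 = 10^-1.71 = 0.019498, K2/[H⁺] = 10^-1.18 = 0.066069
α₁ = 1/(1 + 0.019498 + 0.066069) = 1/1.0856 = 0.9212; α₂ = α₁·K2/[H⁺] = 0.06086
α₁ + 2α₂ = 1.0429
CA = 1.0429 × 2.17 = 2.26 mmol/kg

CA = 2.26 mmol/kg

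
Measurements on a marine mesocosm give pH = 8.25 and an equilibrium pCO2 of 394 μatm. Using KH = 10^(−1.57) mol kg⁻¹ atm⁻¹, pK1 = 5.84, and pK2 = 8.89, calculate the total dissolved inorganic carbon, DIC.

DIC = 3.36 mmol/kg

[CO2*] = KH · pCO2 = 10^(−1.57) × 394×10^-6 = 1.060×10^-5 mol/kg
α₀ = 1/(1 + K1/[H⁺] + K1K2/[H⁺]²) = 1/(1 + 10^+2.41 + 10^+1.77) = 0.003155
DIC = [CO2*]/α₀ = 1.060×10^-5 / 0.003155 = 3.36 mmol/kg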